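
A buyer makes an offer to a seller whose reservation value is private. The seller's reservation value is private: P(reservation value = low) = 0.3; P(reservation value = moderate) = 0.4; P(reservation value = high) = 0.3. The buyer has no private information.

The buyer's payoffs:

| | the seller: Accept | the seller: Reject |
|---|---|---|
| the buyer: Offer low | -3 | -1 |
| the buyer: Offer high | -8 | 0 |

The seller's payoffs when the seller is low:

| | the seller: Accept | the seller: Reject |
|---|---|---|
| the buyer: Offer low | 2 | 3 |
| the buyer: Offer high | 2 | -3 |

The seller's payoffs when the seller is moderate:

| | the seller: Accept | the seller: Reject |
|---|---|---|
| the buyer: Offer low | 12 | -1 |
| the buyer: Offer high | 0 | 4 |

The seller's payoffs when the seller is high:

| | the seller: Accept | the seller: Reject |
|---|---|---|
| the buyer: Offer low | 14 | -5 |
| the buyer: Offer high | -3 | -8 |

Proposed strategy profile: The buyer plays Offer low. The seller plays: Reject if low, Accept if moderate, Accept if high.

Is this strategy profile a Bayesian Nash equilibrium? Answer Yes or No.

Yes

The buyer plays Offer low: E[Offer low] = 0.3·(-1) + 0.4·(-3) + 0.3·(-3) = -2.4; E[Offer high] = -5.6. Best-responding. ✓
The seller (reservation value low), facing Offer low: Accept gives 2, Reject gives 3. Proposed Reject is best. ✓
The seller (reservation value moderate), facing Offer low: Accept gives 12, Reject gives -1. Proposed Accept is best. ✓
The seller (reservation value high), facing Offer low: Accept gives 14, Reject gives -5. Proposed Accept is best. ✓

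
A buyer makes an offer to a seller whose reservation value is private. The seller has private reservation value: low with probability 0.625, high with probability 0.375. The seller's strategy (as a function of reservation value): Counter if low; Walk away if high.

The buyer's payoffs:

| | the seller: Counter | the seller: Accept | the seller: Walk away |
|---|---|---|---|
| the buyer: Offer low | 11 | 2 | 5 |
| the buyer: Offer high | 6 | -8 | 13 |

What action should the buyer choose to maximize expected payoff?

Offer low

E[Offer low] = 0.625·(11) + 0.375·(5) = 8.75
E[Offer high] = 0.625·(6) + 0.375·(13) = 8.625
Best response: Offer low (8.75 is the largest).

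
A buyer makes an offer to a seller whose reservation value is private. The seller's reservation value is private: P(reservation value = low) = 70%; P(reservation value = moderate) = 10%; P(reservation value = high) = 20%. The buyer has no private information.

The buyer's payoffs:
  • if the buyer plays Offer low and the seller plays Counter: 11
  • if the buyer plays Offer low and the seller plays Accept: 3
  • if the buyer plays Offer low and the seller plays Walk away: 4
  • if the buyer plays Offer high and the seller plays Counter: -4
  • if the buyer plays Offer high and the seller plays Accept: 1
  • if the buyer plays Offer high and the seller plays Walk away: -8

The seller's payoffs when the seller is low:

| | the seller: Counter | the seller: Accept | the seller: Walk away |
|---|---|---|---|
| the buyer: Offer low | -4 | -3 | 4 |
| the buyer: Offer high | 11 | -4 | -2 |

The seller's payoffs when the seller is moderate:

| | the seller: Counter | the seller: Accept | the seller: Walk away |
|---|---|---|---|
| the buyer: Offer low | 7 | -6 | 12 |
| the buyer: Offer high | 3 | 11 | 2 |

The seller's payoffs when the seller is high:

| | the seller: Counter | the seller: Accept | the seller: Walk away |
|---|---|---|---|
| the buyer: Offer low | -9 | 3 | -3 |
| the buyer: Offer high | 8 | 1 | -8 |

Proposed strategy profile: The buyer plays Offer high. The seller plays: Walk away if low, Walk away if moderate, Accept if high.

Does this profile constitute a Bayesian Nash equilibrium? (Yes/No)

The buyer plays Offer high: E[Offer high] = 0.7·(-8) + 0.1·(-8) + 0.2·(1) = -6.2; E[Offer low] = 3.8. Not best-responding. ✗
The seller (reservation value low), facing Offer high: Counter gives 11, Accept gives -4, Walk away gives -2. Proposed Walk away is not best — profitable deviation exists. ✗
The seller (reservation value moderate), facing Offer high: Counter gives 3, Accept gives 11, Walk away gives 2. Proposed Walk away is not best — profitable deviation exists. ✗
The seller (reservation value high), facing Offer high: Counter gives 8, Accept gives 1, Walk away gives -8. Proposed Accept is not best — profitable deviation exists. ✗

No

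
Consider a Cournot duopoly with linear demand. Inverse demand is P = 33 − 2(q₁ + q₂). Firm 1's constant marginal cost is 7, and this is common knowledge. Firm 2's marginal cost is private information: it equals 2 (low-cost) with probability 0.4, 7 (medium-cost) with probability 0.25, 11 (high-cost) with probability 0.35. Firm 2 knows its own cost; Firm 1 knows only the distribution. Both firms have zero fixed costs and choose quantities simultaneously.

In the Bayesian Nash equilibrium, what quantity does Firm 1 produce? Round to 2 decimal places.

Each type of Firm 2 best-responds to q₁; Firm 1 best-responds to the expected q₂ over Firm 2's types.
Firm 2 with cost c maximizes (33 − 2(q₁+q₂) − c)·q₂, giving q₂(c) = (33 − c − 2q₁)/4.
E[c₂] = 0.4·2 + 0.25·7 + 0.35·11 = 6.4
Firm 1's FOC against E[q₂] yields q₁ = (33 − 2·7 + E[c₂])/6 = (33 − 14 + 6.4)/6 = 4.23333.

4.23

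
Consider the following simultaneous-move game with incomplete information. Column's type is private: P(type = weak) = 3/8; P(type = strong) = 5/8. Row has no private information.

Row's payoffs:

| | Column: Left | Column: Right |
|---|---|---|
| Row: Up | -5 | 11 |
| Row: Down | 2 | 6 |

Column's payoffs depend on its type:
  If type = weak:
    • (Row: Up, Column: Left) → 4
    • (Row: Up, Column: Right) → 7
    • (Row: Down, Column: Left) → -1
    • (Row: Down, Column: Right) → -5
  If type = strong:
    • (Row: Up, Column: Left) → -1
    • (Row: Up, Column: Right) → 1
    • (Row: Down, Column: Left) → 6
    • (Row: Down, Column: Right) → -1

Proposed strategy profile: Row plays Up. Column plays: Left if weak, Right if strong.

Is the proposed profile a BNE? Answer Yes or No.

A profile is a BNE iff every type of every player is best-responding given beliefs about the other side.
Row plays Up: E[Up] = 3/8·(-5) + 5/8·(11) = 5; E[Down] = 9/2. Best-responding. ✓
Column (type weak), facing Up: Left gives 4, Right gives 7. Proposed Left is not best — profitable deviation exists. ✗
Column (type strong), facing Up: Left gives -1, Right gives 1. Proposed Right is best. ✓

No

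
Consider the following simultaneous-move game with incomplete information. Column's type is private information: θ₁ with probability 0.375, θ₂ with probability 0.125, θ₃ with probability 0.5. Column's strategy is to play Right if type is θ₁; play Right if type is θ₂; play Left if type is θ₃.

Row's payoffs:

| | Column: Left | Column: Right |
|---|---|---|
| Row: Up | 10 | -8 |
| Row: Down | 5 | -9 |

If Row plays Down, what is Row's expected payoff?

Take the expectation over Column's type, weighting each type's action by its prior probability.
E[Down] = 0.375·(-9) + 0.125·(-9) + 0.5·5 = (-3.375) + (-1.125) + 2.5 = -2

-2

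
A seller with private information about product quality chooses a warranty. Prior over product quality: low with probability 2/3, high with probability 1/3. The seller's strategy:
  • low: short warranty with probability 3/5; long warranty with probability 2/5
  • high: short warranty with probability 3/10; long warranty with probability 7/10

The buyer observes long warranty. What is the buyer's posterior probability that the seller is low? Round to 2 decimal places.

Apply Bayes' rule using the sender's strategy as the likelihood.
P(long warranty) = (2/3)·(2/5) + (1/3)·(7/10) = 1/2
P(low | long warranty) = ((2/3)·(2/5)) / (1/2) = (4/15) / (1/2) = 8/15

0.53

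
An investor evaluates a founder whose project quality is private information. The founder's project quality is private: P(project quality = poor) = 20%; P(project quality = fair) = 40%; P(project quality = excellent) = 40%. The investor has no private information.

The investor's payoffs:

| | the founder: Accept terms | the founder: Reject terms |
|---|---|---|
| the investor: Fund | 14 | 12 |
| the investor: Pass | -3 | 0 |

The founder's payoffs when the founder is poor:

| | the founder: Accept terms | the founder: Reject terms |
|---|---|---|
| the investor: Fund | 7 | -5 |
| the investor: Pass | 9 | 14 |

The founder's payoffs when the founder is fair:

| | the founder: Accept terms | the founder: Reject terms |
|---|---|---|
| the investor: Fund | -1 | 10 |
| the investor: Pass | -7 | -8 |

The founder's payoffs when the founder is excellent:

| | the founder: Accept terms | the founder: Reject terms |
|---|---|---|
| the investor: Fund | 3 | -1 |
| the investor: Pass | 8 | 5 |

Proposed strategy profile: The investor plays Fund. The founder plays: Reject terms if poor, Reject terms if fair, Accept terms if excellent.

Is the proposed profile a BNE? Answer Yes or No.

The investor plays Fund: E[Fund] = 0.2·(12) + 0.4·(12) + 0.4·(14) = 12.8; E[Pass] = -1.2. Best-responding. ✓
The founder (project quality poor), facing Fund: Accept terms gives 7, Reject terms gives -5. Proposed Reject terms is not best — profitable deviation exists. ✗
The founder (project quality fair), facing Fund: Accept terms gives -1, Reject terms gives 10. Proposed Reject terms is best. ✓
The founder (project quality excellent), facing Fund: Accept terms gives 3, Reject terms gives -1. Proposed Accept terms is best. ✓

No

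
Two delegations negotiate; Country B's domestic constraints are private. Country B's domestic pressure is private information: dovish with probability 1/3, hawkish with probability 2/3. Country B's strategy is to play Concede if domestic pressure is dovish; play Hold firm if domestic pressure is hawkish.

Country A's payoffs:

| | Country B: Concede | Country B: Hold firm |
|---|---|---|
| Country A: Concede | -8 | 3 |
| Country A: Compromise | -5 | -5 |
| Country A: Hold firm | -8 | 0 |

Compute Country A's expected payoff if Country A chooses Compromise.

-5

E[Compromise] = 1/3·(-5) + 2/3·(-5) = (-5/3) + (-10/3) = -5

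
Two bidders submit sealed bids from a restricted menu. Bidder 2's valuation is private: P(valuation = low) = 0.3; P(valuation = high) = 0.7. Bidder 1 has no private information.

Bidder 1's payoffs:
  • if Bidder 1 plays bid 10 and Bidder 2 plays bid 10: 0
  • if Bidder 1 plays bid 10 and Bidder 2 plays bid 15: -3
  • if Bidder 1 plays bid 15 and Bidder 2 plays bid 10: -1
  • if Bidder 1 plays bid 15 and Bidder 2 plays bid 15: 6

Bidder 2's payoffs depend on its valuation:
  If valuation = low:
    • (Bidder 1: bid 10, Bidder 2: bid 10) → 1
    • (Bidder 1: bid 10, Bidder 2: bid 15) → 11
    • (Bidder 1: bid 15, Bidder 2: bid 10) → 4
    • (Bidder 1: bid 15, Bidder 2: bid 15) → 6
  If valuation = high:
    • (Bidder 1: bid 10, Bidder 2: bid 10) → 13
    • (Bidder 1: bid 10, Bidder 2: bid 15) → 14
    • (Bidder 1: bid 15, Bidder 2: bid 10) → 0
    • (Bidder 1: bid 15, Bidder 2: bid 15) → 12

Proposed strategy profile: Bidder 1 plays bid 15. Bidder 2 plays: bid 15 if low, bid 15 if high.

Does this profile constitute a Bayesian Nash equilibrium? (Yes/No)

Yes

Bidder 1 plays bid 15: E[bid 15] = 0.3·(6) + 0.7·(6) = 6; E[bid 10] = -3. Best-responding. ✓
Bidder 2 (valuation low), facing bid 15: bid 10 gives 4, bid 15 gives 6. Proposed bid 15 is best. ✓
Bidder 2 (valuation high), facing bid 15: bid 10 gives 0, bid 15 gives 12. Proposed bid 15 is best. ✓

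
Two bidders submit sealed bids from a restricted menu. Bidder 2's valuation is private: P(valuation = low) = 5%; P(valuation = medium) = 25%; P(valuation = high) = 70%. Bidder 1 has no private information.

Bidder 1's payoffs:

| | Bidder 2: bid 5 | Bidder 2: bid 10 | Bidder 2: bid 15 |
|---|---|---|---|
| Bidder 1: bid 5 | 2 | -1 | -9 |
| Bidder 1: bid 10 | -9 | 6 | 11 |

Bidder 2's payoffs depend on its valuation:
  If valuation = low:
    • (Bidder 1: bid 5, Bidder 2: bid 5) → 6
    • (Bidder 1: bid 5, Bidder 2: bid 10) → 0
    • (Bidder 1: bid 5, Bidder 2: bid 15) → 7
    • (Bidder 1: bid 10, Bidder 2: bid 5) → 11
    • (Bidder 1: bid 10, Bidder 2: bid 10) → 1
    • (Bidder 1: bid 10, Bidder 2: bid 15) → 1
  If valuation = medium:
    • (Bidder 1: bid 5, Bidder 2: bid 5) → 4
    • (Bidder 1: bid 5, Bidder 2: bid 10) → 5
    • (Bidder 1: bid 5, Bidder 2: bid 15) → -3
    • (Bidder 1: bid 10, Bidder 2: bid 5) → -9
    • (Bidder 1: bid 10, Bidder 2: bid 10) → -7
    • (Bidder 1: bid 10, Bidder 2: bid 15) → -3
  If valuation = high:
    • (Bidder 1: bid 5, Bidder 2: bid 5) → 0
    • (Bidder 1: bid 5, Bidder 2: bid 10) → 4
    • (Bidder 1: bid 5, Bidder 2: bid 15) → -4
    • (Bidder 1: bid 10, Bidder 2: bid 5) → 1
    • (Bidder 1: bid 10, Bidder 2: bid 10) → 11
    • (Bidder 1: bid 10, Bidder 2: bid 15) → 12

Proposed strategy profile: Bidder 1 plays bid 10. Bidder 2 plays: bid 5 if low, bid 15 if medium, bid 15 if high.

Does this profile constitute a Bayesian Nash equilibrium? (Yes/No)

Yes

A profile is a BNE iff every type of every player is best-responding given beliefs about the other side.
Bidder 1 plays bid 10: E[bid 10] = 0.05·(-9) + 0.25·(11) + 0.7·(11) = 10; E[bid 5] = -8.45. Best-responding. ✓
Bidder 2 (valuation low), facing bid 10: bid 5 gives 11, bid 10 gives 1, bid 15 gives 1. Proposed bid 5 is best. ✓
Bidder 2 (valuation medium), facing bid 10: bid 5 gives -9, bid 10 gives -7, bid 15 gives -3. Proposed bid 15 is best. ✓
Bidder 2 (valuation high), facing bid 10: bid 5 gives 1, bid 10 gives 11, bid 15 gives 12. Proposed bid 15 is best. ✓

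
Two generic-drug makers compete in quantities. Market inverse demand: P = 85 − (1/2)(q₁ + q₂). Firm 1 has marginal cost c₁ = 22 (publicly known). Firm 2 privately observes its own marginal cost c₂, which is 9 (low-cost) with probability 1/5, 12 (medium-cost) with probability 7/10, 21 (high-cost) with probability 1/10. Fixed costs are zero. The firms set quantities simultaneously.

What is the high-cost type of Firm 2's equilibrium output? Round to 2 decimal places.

Firm 2 with cost c maximizes (85 − (1/2)(q₁+q₂) − c)·q₂, giving q₂(c) = (85 − c − (1/2)q₁).
E[c₂] = 1/5·9 + 7/10·12 + 1/10·21 = 12.3
Firm 1's FOC against E[q₂] yields q₁ = (85 − 2·22 + E[c₂])/(3/2) = (85 − 44 + 12.3)/(3/2) = 35.5333.
q₂(high-cost) = (85 − 21 − (1/2)·35.5333) = 46.2333.

46.23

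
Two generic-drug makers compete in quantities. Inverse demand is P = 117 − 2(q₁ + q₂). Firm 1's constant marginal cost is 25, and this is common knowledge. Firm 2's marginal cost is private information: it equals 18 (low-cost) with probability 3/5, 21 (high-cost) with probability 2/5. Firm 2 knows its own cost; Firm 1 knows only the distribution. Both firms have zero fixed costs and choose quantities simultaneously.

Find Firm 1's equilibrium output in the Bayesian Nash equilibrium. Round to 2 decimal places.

14.37

Type-c best response for Firm 2: q₂(c) = (117 − c)/4 − q₁/2.
Firm 1 maximizes expected profit; its first-order condition is 117 − 4q₁ − 2E[q₂] − 25 = 0.
Substituting E[q₂] and solving: E[c₂] = 19.2, so q₁ = (117 − 2·25 + 19.2)/6 = 14.3667.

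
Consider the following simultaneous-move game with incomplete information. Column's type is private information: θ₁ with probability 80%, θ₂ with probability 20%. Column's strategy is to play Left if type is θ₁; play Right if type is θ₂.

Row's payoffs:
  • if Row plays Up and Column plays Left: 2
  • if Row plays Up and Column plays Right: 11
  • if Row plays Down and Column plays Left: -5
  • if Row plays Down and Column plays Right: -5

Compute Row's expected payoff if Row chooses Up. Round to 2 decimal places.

E[Up] = 0.8·2 + 0.2·11 = 1.6 + 2.2 = 3.8

3.80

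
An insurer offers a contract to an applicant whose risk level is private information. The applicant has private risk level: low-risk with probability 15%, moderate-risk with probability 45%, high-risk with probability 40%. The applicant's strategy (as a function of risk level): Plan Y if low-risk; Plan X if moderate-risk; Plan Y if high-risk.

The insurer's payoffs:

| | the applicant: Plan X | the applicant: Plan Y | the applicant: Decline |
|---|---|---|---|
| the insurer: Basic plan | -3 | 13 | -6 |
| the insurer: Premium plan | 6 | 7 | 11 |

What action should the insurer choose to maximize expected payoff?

Compute the insurer's expected payoff for each action, taking the expectation over the applicant's type.
E[Basic plan] = 0.15·(13) + 0.45·(-3) + 0.4·(13) = 5.8
E[Premium plan] = 0.15·(7) + 0.45·(6) + 0.4·(7) = 6.55
Best response: Premium plan (6.55 is the largest).

Premium plan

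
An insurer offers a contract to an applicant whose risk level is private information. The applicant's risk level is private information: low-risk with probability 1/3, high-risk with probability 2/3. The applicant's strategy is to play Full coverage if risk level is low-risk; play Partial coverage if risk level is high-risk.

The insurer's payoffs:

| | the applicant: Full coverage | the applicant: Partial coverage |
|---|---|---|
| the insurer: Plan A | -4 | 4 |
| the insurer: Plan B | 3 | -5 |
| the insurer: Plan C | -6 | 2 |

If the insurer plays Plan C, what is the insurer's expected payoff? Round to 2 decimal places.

-0.67

Take the expectation over the applicant's risk level, weighting each type's action by its prior probability.
E[Plan C] = 1/3·(-6) + 2/3·2 = (-2) + 4/3 = -2/3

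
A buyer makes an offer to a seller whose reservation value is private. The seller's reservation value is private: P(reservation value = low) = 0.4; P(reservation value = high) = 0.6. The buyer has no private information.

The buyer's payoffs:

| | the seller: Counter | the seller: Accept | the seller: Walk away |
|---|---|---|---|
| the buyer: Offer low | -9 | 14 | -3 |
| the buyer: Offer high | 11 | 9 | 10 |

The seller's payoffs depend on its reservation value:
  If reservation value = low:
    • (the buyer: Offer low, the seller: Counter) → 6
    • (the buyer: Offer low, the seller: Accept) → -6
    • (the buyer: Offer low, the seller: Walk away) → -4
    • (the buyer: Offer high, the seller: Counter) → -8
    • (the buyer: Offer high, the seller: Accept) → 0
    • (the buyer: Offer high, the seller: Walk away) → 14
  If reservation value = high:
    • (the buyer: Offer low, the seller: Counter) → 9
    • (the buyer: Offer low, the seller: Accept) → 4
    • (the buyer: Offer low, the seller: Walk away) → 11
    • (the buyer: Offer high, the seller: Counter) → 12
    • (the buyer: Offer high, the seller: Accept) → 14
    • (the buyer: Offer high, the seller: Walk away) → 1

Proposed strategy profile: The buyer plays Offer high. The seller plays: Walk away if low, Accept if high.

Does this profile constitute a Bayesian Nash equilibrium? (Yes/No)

Yes

A profile is a BNE iff every type of every player is best-responding given beliefs about the other side.
The buyer plays Offer high: E[Offer high] = 0.4·(10) + 0.6·(9) = 9.4; E[Offer low] = 7.2. Best-responding. ✓
The seller (reservation value low), facing Offer high: Counter gives -8, Accept gives 0, Walk away gives 14. Proposed Walk away is best. ✓
The seller (reservation value high), facing Offer high: Counter gives 12, Accept gives 14, Walk away gives 1. Proposed Accept is best. ✓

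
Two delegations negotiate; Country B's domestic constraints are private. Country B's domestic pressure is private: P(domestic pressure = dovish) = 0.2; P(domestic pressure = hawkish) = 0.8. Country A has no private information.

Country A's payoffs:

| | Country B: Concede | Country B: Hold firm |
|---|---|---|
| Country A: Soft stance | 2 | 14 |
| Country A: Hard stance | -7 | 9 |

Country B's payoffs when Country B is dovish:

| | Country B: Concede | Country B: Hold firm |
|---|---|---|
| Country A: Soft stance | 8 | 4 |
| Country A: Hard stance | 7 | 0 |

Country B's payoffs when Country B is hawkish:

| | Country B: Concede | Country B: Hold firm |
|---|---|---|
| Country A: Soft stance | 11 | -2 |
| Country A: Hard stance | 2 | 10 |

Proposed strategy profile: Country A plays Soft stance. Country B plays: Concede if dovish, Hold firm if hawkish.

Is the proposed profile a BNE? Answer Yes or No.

No

Country A plays Soft stance: E[Soft stance] = 0.2·(2) + 0.8·(14) = 11.6; E[Hard stance] = 5.8. Best-responding. ✓
Country B (domestic pressure dovish), facing Soft stance: Concede gives 8, Hold firm gives 4. Proposed Concede is best. ✓
Country B (domestic pressure hawkish), facing Soft stance: Concede gives 11, Hold firm gives -2. Proposed Hold firm is not best — profitable deviation exists. ✗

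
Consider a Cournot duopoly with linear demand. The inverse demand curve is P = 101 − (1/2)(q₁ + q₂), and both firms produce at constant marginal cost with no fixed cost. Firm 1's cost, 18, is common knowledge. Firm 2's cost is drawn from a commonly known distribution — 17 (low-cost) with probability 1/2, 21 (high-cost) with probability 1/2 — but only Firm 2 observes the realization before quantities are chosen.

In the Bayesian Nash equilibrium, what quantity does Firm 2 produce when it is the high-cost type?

52

Firm 2 with cost c maximizes (101 − (1/2)(q₁+q₂) − c)·q₂, giving q₂(c) = (101 − c − (1/2)q₁).
E[c₂] = 1/2·17 + 1/2·21 = 19
Firm 1's FOC against E[q₂] yields q₁ = (101 − 2·18 + E[c₂])/(3/2) = (101 − 36 + 19)/(3/2) = 56.
q₂(high-cost) = (101 − 21 − (1/2)·56) = 52.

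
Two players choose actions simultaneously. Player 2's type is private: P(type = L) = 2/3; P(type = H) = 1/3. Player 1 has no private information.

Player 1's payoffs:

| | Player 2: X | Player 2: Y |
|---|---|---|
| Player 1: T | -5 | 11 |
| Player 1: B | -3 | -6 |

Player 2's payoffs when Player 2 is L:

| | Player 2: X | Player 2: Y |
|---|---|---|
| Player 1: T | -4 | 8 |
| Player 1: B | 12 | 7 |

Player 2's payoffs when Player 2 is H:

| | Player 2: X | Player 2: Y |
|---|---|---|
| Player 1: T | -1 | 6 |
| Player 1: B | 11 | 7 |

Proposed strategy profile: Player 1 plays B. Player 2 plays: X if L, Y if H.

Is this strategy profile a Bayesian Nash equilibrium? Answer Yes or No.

Player 1 plays B: E[B] = 2/3·(-3) + 1/3·(-6) = -4; E[T] = 1/3. Not best-responding. ✗
Player 2 (type L), facing B: X gives 12, Y gives 7. Proposed X is best. ✓
Player 2 (type H), facing B: X gives 11, Y gives 7. Proposed Y is not best — profitable deviation exists. ✗

No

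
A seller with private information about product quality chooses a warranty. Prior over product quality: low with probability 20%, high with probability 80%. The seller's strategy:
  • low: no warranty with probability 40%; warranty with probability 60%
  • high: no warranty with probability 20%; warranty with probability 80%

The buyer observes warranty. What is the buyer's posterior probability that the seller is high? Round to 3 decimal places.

0.842

P(warranty) = 0.2·0.6 + 0.8·0.8 = 0.76
P(high | warranty) = (0.8·0.8) / 0.76 = 0.64 / 0.76 = 0.842105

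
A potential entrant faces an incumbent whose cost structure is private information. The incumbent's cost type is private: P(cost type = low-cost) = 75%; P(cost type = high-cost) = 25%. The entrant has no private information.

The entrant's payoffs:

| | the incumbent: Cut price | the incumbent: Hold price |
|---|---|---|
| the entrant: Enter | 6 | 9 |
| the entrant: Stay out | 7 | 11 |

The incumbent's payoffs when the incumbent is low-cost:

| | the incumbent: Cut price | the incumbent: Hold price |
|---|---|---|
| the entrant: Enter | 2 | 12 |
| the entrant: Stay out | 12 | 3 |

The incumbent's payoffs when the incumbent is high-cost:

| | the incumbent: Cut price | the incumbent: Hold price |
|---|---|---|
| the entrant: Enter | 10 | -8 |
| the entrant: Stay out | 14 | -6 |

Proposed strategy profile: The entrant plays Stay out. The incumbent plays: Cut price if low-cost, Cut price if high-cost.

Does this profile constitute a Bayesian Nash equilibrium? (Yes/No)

The entrant plays Stay out: E[Stay out] = 0.75·(7) + 0.25·(7) = 7; E[Enter] = 6. Best-responding. ✓
The incumbent (cost type low-cost), facing Stay out: Cut price gives 12, Hold price gives 3. Proposed Cut price is best. ✓
The incumbent (cost type high-cost), facing Stay out: Cut price gives 14, Hold price gives -6. Proposed Cut price is best. ✓

Yes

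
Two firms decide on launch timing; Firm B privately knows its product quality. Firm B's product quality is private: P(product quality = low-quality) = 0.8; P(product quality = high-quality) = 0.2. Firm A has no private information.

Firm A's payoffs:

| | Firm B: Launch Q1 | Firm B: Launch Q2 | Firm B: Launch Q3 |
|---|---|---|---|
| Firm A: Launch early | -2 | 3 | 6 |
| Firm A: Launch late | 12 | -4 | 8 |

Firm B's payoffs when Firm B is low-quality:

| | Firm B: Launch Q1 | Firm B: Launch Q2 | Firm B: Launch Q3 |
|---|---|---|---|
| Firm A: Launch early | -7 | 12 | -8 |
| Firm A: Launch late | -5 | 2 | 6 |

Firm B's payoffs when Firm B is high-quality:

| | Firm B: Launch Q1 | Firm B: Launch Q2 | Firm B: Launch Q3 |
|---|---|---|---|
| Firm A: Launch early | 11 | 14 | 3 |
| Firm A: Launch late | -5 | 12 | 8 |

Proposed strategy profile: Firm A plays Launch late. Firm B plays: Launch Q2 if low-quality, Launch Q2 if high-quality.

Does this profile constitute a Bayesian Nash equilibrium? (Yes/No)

A profile is a BNE iff every type of every player is best-responding given beliefs about the other side.
Firm A plays Launch late: E[Launch late] = 0.8·(-4) + 0.2·(-4) = -4; E[Launch early] = 3. Not best-responding. ✗
Firm B (product quality low-quality), facing Launch late: Launch Q1 gives -5, Launch Q2 gives 2, Launch Q3 gives 6. Proposed Launch Q2 is not best — profitable deviation exists. ✗
Firm B (product quality high-quality), facing Launch late: Launch Q1 gives -5, Launch Q2 gives 12, Launch Q3 gives 8. Proposed Launch Q2 is best. ✓

No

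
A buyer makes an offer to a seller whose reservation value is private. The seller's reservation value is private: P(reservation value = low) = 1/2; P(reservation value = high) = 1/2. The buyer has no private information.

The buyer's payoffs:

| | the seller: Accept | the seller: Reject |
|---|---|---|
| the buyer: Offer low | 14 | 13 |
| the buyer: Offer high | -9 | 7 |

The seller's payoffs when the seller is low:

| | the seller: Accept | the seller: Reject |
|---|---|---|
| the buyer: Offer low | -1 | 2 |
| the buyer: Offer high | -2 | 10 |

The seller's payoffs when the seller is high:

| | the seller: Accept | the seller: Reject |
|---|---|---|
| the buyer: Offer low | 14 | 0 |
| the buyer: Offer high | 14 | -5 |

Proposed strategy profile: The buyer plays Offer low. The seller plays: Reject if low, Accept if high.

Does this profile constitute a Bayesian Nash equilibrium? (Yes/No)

Yes

The buyer plays Offer low: E[Offer low] = 1/2·(13) + 1/2·(14) = 27/2; E[Offer high] = -1. Best-responding. ✓
The seller (reservation value low), facing Offer low: Accept gives -1, Reject gives 2. Proposed Reject is best. ✓
The seller (reservation value high), facing Offer low: Accept gives 14, Reject gives 0. Proposed Accept is best. ✓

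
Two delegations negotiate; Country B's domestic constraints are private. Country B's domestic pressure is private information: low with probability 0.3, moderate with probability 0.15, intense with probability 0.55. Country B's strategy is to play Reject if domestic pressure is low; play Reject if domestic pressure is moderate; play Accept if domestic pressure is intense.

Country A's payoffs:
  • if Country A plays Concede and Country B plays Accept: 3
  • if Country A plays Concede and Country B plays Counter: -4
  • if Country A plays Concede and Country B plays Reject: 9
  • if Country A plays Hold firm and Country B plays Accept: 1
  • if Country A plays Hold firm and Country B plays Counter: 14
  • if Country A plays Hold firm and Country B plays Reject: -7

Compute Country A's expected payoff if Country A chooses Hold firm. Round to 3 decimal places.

-2.600

Take the expectation over Country B's domestic pressure, weighting each type's action by its prior probability.
E[Hold firm] = 0.3·(-7) + 0.15·(-7) + 0.55·1 = (-2.1) + (-1.05) + 0.55 = -2.6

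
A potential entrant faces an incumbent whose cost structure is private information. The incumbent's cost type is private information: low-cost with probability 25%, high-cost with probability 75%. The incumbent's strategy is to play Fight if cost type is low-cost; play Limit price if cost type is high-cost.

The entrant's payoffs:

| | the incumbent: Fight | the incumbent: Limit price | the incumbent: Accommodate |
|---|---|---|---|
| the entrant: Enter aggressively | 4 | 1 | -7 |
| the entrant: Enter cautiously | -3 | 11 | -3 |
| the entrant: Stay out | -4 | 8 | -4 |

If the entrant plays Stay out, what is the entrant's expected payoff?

5

E[Stay out] = 0.25·(-4) + 0.75·8 = (-1) + 6 = 5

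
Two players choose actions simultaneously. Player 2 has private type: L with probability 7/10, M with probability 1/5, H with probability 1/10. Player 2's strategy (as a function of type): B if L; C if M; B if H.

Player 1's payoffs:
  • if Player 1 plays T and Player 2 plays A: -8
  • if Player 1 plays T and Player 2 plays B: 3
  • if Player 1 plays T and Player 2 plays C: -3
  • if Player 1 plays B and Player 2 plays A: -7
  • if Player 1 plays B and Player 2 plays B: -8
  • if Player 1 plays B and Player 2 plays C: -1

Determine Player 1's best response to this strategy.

E[T] = 7/10·(3) + 1/5·(-3) + 1/10·(3) = 9/5
E[B] = 7/10·(-8) + 1/5·(-1) + 1/10·(-8) = -33/5
Best response: T (9/5 is the largest).

T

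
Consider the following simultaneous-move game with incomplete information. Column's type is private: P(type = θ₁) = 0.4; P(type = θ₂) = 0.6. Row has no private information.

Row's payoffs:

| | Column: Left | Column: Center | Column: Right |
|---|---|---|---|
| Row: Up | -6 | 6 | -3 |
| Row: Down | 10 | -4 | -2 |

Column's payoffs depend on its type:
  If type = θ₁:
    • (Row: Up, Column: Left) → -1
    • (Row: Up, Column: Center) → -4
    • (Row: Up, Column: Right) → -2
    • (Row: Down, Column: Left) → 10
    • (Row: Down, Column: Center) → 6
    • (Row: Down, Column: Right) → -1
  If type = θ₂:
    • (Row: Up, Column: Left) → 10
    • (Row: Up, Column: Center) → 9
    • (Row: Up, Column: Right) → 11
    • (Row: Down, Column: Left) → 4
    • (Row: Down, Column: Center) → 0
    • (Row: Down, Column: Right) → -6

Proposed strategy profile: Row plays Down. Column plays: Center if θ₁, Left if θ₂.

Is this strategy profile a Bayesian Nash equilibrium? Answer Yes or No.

No

Row plays Down: E[Down] = 0.4·(-4) + 0.6·(10) = 4.4; E[Up] = -1.2. Best-responding. ✓
Column (type θ₁), facing Down: Left gives 10, Center gives 6, Right gives -1. Proposed Center is not best — profitable deviation exists. ✗
Column (type θ₂), facing Down: Left gives 4, Center gives 0, Right gives -6. Proposed Left is best. ✓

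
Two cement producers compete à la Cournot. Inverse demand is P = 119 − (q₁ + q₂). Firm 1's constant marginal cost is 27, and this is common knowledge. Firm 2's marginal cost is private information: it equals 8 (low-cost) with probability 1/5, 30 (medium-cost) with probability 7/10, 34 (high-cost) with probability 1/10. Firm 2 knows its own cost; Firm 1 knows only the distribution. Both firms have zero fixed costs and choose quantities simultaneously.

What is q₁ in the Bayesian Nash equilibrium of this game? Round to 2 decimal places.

Type-c best response for Firm 2: q₂(c) = (119 − c)/2 − q₁/2.
Firm 1 maximizes expected profit; its first-order condition is 119 − 2q₁ − E[q₂] − 27 = 0.
Substituting E[q₂] and solving: E[c₂] = 26, so q₁ = (119 − 2·27 + 26)/3 = 30.3333.

30.33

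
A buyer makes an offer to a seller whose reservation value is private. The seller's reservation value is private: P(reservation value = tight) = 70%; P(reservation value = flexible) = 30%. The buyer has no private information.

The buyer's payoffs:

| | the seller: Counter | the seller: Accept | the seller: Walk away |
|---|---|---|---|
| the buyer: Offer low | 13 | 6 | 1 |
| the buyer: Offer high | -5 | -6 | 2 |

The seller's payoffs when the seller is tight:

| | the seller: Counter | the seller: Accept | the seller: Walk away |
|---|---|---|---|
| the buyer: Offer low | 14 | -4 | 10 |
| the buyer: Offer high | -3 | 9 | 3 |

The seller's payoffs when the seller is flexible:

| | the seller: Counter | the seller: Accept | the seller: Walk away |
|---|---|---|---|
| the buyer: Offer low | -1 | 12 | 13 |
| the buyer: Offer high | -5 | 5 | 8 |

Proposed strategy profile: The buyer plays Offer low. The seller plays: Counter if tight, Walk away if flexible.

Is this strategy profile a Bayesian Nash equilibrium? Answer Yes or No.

The buyer plays Offer low: E[Offer low] = 0.7·(13) + 0.3·(1) = 9.4; E[Offer high] = -2.9. Best-responding. ✓
The seller (reservation value tight), facing Offer low: Counter gives 14, Accept gives -4, Walk away gives 10. Proposed Counter is best. ✓
The seller (reservation value flexible), facing Offer low: Counter gives -1, Accept gives 12, Walk away gives 13. Proposed Walk away is best. ✓

Yes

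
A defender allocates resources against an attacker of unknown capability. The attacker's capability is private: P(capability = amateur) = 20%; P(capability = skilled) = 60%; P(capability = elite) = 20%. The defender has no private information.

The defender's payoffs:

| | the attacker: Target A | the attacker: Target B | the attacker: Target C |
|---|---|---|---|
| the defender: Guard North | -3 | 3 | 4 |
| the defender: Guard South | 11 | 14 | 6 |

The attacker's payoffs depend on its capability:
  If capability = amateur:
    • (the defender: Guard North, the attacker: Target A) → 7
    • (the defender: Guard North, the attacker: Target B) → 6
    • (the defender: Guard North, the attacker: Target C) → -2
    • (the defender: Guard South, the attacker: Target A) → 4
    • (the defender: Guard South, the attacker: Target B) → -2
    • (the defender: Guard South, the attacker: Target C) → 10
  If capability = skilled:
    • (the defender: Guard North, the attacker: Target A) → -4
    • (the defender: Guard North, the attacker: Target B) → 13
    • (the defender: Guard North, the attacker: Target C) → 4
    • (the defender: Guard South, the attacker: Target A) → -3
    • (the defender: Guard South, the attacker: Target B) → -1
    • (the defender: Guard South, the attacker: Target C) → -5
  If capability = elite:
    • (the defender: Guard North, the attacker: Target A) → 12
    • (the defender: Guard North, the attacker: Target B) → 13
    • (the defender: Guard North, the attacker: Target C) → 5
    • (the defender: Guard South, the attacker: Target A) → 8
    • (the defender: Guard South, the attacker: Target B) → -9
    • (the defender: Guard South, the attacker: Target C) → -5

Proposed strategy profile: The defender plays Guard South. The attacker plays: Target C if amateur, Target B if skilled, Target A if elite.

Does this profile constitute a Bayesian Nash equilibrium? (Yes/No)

The defender plays Guard South: E[Guard South] = 0.2·(6) + 0.6·(14) + 0.2·(11) = 11.8; E[Guard North] = 2. Best-responding. ✓
The attacker (capability amateur), facing Guard South: Target A gives 4, Target B gives -2, Target C gives 10. Proposed Target C is best. ✓
The attacker (capability skilled), facing Guard South: Target A gives -3, Target B gives -1, Target C gives -5. Proposed Target B is best. ✓
The attacker (capability elite), facing Guard South: Target A gives 8, Target B gives -9, Target C gives -5. Proposed Target A is best. ✓

Yes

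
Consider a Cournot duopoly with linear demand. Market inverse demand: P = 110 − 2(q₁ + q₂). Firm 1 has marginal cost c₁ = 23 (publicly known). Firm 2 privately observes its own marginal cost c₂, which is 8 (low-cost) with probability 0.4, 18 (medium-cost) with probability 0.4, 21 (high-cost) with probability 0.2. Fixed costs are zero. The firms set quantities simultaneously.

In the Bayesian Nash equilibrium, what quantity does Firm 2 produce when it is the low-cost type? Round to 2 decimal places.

18.95

Type-c best response for Firm 2: q₂(c) = (110 − c)/4 − q₁/2.
Firm 1 maximizes expected profit; its first-order condition is 110 − 4q₁ − 2E[q₂] − 23 = 0.
Substituting E[q₂] and solving: E[c₂] = 14.6, so q₁ = (110 − 2·23 + 14.6)/6 = 13.1.
q₂(low-cost) = (110 − 8 − 2·13.1)/4 = 18.95.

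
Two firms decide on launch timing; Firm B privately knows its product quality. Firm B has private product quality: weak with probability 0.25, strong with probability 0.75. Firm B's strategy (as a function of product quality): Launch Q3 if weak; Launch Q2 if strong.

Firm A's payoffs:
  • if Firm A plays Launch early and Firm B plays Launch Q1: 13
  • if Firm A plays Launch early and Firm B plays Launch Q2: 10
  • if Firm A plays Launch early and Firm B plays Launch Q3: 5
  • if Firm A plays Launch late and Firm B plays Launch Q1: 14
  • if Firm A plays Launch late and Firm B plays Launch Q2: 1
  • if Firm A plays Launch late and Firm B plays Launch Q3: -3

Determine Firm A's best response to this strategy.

Launch early

Compute Firm A's expected payoff for each action, taking the expectation over Firm B's type.
E[Launch early] = 0.25·(5) + 0.75·(10) = 8.75
E[Launch late] = 0.25·(-3) + 0.75·(1) = 0
Best response: Launch early (8.75 is the largest).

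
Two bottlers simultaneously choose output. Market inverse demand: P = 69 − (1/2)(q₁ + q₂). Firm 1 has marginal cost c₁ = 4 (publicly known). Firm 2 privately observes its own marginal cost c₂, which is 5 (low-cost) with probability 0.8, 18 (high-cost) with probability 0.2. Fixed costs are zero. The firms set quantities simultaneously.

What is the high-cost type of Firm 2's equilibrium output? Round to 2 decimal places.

Firm 2 with cost c maximizes (69 − (1/2)(q₁+q₂) − c)·q₂, giving q₂(c) = (69 − c − (1/2)q₁).
E[c₂] = 0.8·5 + 0.2·18 = 7.6
Firm 1's FOC against E[q₂] yields q₁ = (69 − 2·4 + E[c₂])/(3/2) = (69 − 8 + 7.6)/(3/2) = 45.7333.
q₂(high-cost) = (69 − 18 − (1/2)·45.7333) = 28.1333.

28.13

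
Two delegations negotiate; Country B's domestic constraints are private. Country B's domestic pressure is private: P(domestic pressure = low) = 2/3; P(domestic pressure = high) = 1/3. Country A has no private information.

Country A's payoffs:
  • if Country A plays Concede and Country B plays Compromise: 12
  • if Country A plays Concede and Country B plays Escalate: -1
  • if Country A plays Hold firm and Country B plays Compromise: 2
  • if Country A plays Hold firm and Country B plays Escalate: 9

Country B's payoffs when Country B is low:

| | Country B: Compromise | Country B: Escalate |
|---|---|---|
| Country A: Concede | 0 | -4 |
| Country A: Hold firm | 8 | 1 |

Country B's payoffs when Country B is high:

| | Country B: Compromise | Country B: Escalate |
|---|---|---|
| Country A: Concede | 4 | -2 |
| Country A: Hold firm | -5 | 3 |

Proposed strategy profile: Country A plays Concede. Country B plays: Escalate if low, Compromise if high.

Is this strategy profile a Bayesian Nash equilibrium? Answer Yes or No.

Country A plays Concede: E[Concede] = 2/3·(-1) + 1/3·(12) = 10/3; E[Hold firm] = 20/3. Not best-responding. ✗
Country B (domestic pressure low), facing Concede: Compromise gives 0, Escalate gives -4. Proposed Escalate is not best — profitable deviation exists. ✗
Country B (domestic pressure high), facing Concede: Compromise gives 4, Escalate gives -2. Proposed Compromise is best. ✓

No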